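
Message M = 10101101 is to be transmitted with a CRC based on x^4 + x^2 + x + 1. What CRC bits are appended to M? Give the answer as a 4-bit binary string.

Append 4 zeros: 101011010000. Divide by 10111 (XOR where the leading bit is 1):
  pos 0: 10101 XOR 10111 = 00010
  pos 3: 10101 XOR 10111 = 00010
  pos 6: 10000 XOR 10111 = 00111
Remainder (last 4 bits) = 1110. This is the CRC / FCS.

1110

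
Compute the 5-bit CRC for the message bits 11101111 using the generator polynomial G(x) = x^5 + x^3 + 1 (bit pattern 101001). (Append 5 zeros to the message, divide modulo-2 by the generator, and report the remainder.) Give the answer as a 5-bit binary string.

01110

Append 5 zeros: 1110111100000. Divide by 101001 (XOR where the leading bit is 1):
  pos 0: 111011 XOR 101001 = 010010
  pos 1: 100101 XOR 101001 = 001100
  pos 3: 110010 XOR 101001 = 011011
  pos 4: 110110 XOR 101001 = 011111
  pos 5: 111110 XOR 101001 = 010111
  pos 6: 101110 XOR 101001 = 000111
Remainder (last 5 bits) = 01110. This is the CRC / FCS.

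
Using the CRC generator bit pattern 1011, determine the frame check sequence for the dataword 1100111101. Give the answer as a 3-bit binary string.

011

Append 3 zeros: 1100111101000. Divide by 1011 (XOR where the leading bit is 1):
  pos 0: 1100 XOR 1011 = 0111
  pos 1: 1111 XOR 1011 = 0100
  pos 2: 1001 XOR 1011 = 0010
  pos 4: 1011 XOR 1011 = 0000
  pos 9: 1000 XOR 1011 = 0011
Remainder (last 3 bits) = 011. This is the CRC / FCS.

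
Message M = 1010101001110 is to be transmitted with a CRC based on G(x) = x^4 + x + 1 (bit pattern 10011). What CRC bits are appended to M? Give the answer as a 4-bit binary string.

0010

Append 4 zeros: 10101010011100000. Divide by 10011 (XOR where the leading bit is 1):
  pos 0: 10101 XOR 10011 = 00110
  pos 2: 11001 XOR 10011 = 01010
  pos 3: 10100 XOR 10011 = 00111
  pos 5: 11101 XOR 10011 = 01110
  pos 6: 11101 XOR 10011 = 01110
  pos 7: 11101 XOR 10011 = 01110
  pos 8: 11100 XOR 10011 = 01111
  pos 9: 11110 XOR 10011 = 01101
  pos 10: 11010 XOR 10011 = 01001
  pos 11: 10010 XOR 10011 = 00001
Remainder (last 4 bits) = 0010. This is the CRC / FCS.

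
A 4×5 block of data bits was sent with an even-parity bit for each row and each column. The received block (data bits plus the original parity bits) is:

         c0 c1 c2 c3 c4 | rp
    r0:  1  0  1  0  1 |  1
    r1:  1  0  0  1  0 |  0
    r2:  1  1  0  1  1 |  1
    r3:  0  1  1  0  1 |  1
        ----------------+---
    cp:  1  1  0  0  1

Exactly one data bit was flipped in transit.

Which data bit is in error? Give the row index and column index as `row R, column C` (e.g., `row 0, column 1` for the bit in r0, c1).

row 2, column 1

Recompute each row's even parity and compare to rp:
  r0: data parity 1, sent rp 1 → ok
  r1: data parity 0, sent rp 0 → ok
  r2: data parity 0, sent rp 1 → mismatch
  r3: data parity 1, sent rp 1 → ok
Recompute each column's even parity and compare to cp:
  c0: data parity 1, sent cp 1 → ok
  c1: data parity 0, sent cp 1 → mismatch
  c2: data parity 0, sent cp 0 → ok
  c3: data parity 0, sent cp 0 → ok
  c4: data parity 1, sent cp 1 → ok
Exactly one row (r2) and one column (c1) fail → the flipped bit is at their intersection.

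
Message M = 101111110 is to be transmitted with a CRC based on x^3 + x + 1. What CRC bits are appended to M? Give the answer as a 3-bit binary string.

101

Append 3 zeros: 101111110000. Divide by 1011 (XOR where the leading bit is 1):
  pos 0: 1011 XOR 1011 = 0000
  pos 4: 1111 XOR 1011 = 0100
  pos 5: 1000 XOR 1011 = 0011
  pos 7: 1100 XOR 1011 = 0111
  pos 8: 1110 XOR 1011 = 0101
Remainder (last 3 bits) = 101. This is the CRC / FCS.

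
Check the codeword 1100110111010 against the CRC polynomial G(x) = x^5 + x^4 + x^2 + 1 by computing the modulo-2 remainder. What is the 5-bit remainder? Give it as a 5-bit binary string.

00000

Modulo-2 division of 1100110111010 by 110101:
  pos 0: 110011 XOR 110101 = 000110
  pos 3: 110011 XOR 110101 = 000110
  pos 6: 110101 XOR 110101 = 000000
Remainder = 00000 (zero — the frame passes the CRC check).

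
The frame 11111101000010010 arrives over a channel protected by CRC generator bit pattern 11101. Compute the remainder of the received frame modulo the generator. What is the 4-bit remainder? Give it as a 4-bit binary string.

Modulo-2 division of 11111101000010010 by 11101:
  pos 0: 11111 XOR 11101 = 00010
  pos 3: 10101 XOR 11101 = 01000
  pos 4: 10000 XOR 11101 = 01101
  pos 5: 11010 XOR 11101 = 00111
  pos 7: 11100 XOR 11101 = 00001
  pos 11: 11001 XOR 11101 = 00100
Remainder = 1000 (nonzero — an error is detected).

1000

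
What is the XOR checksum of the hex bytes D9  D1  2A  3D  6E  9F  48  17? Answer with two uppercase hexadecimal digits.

XOR the bytes together:
  start with 0xD9
  0xD9 ⊕ 0xD1 = 0x08
  0x08 ⊕ 0x2A = 0x22
  0x22 ⊕ 0x3D = 0x1F
  0x1F ⊕ 0x6E = 0x71
  0x71 ⊕ 0x9F = 0xEE
  0xEE ⊕ 0x48 = 0xA6
  0xA6 ⊕ 0x17 = 0xB1

B1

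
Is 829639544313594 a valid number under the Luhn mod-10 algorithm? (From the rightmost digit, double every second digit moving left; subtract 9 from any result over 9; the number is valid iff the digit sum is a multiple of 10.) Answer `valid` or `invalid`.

invalid

From the right, keep odd positions and double even positions (subtract 9 from any doubled value over 9):
  doubled (positions 2,4,...): 9 6 6 8 9 3 4 → sum 45
  kept (positions 1,3,...): 4 5 1 4 5 3 9 8 → sum 39
Total = 84.
84 mod 10 = 4, so the number is invalid.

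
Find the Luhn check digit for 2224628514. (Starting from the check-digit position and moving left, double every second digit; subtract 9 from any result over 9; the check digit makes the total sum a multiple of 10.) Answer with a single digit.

Partial digits right→left: 4 1 5 8 2 6 4 2 2 2
Double every second digit counting from the check-digit position (so the 1st, 3rd, 5th, ... of the partial from the right).
  doubled (with −9 where >9): 8 1 4 8 4 → sum 25
  kept as-is: 1 8 6 2 2 → sum 19
Total = 25 + 19 = 44.
Check digit = (10 − (44 mod 10)) mod 10 = 6.

6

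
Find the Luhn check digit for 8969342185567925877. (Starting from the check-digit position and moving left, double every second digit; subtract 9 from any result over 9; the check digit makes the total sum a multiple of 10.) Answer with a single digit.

Partial digits right→left: 7 7 8 5 2 9 7 6 5 5 8 1 2 4 3 9 6 9 8
Double every second digit counting from the check-digit position (so the 1st, 3rd, 5th, ... of the partial from the right).
  doubled (with −9 where >9): 5 7 4 5 1 7 4 6 3 7 → sum 49
  kept as-is: 7 5 9 6 5 1 4 9 9 → sum 55
Total = 49 + 55 = 104.
Check digit = (10 − (104 mod 10)) mod 10 = 6.

6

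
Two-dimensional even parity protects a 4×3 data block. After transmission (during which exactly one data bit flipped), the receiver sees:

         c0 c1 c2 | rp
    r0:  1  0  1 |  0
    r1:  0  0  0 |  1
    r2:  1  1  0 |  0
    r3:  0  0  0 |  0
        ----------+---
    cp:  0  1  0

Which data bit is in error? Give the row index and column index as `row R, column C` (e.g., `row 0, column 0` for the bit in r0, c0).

Recompute each row's even parity and compare to rp:
  r0: data parity 0, sent rp 0 → ok
  r1: data parity 0, sent rp 1 → mismatch
  r2: data parity 0, sent rp 0 → ok
  r3: data parity 0, sent rp 0 → ok
Recompute each column's even parity and compare to cp:
  c0: data parity 0, sent cp 0 → ok
  c1: data parity 1, sent cp 1 → ok
  c2: data parity 1, sent cp 0 → mismatch
Exactly one row (r1) and one column (c2) fail → the flipped bit is at their intersection.

row 1, column 2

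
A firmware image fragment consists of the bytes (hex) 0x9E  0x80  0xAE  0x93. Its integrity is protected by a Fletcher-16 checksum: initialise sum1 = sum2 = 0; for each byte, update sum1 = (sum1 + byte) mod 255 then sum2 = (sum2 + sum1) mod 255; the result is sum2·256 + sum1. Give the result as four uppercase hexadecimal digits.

Running sums (mod 255):
  after byte 0 (0x9E): sum1=158, sum2=158
  after byte 1 (0x80): sum1=31, sum2=189
  after byte 2 (0xAE): sum1=205, sum2=139
  after byte 3 (0x93): sum1=97, sum2=236
Checksum = sum2·256 + sum1 = 236·256 + 97 = 60513 = 0xEC61.

EC61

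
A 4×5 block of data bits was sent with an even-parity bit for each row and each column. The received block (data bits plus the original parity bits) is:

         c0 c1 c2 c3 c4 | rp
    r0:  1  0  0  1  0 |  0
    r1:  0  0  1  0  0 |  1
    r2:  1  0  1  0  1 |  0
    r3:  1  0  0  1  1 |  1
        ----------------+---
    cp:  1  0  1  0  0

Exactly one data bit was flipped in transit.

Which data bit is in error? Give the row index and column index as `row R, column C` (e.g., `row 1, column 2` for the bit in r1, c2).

Recompute each row's even parity and compare to rp:
  r0: data parity 0, sent rp 0 → ok
  r1: data parity 1, sent rp 1 → ok
  r2: data parity 1, sent rp 0 → mismatch
  r3: data parity 1, sent rp 1 → ok
Recompute each column's even parity and compare to cp:
  c0: data parity 1, sent cp 1 → ok
  c1: data parity 0, sent cp 0 → ok
  c2: data parity 0, sent cp 1 → mismatch
  c3: data parity 0, sent cp 0 → ok
  c4: data parity 0, sent cp 0 → ok
Exactly one row (r2) and one column (c2) fail → the flipped bit is at their intersection.

row 2, column 2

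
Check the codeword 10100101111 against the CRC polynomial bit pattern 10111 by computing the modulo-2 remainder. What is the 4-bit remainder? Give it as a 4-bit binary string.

1011

Modulo-2 division of 10100101111 by 10111:
  pos 0: 10100 XOR 10111 = 00011
  pos 3: 11101 XOR 10111 = 01010
  pos 4: 10101 XOR 10111 = 00010
Remainder = 1011 (nonzero — an error is detected).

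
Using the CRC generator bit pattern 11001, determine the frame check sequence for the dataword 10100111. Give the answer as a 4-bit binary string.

Append 4 zeros: 101001110000. Divide by 11001 (XOR where the leading bit is 1):
  pos 0: 10100 XOR 11001 = 01101
  pos 1: 11011 XOR 11001 = 00010
  pos 4: 10110 XOR 11001 = 01111
  pos 5: 11110 XOR 11001 = 00111
  pos 7: 11100 XOR 11001 = 00101
Remainder (last 4 bits) = 0101. This is the CRC / FCS.

0101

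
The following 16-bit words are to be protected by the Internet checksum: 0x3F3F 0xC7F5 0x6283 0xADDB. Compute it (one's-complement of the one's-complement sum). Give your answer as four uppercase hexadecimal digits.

E86B

One's-complement addition (fold any carry out of bit 15 back into bit 0):
  0x3F3F + 0xC7F5 = 0x10734 → wrap carry → 0x0735
  0x0735 + 0x6283 = 0x069B8
  0x69B8 + 0xADDB = 0x11793 → wrap carry → 0x1794
One's-complement sum = 0x1794.
Checksum = ~0x1794 & 0xFFFF = 0xE86B.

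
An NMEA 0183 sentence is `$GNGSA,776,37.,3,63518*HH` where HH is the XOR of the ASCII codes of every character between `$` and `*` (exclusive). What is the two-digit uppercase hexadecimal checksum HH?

XOR the ASCII codes of the payload characters:
  'G' = 0x47 → acc = 0x47
  'N' = 0x4E → acc = 0x09
  'G' = 0x47 → acc = 0x4E
  'S' = 0x53 → acc = 0x1D
  'A' = 0x41 → acc = 0x5C
  ',' = 0x2C → acc = 0x70
  '7' = 0x37 → acc = 0x47
  '7' = 0x37 → acc = 0x70
  '6' = 0x36 → acc = 0x46
  ',' = 0x2C → acc = 0x6A
  '3' = 0x33 → acc = 0x59
  '7' = 0x37 → acc = 0x6E
  '.' = 0x2E → acc = 0x40
  ',' = 0x2C → acc = 0x6C
  '3' = 0x33 → acc = 0x5F
  ',' = 0x2C → acc = 0x73
  '6' = 0x36 → acc = 0x45
  '3' = 0x33 → acc = 0x76
  '5' = 0x35 → acc = 0x43
  '1' = 0x31 → acc = 0x72
  '8' = 0x38 → acc = 0x4A
Checksum = 0x4A.

4A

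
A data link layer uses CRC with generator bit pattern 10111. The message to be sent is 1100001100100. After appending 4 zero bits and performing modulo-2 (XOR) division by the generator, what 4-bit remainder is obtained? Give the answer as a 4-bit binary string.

0001

Append 4 zeros: 11000011001000000. Divide by 10111 (XOR where the leading bit is 1):
  pos 0: 11000 XOR 10111 = 01111
  pos 1: 11110 XOR 10111 = 01001
  pos 2: 10011 XOR 10111 = 00100
  pos 4: 10010 XOR 10111 = 00101
  pos 6: 10101 XOR 10111 = 00010
  pos 9: 10000 XOR 10111 = 00111
  pos 11: 11100 XOR 10111 = 01011
  pos 12: 10110 XOR 10111 = 00001
Remainder (last 4 bits) = 0001. This is the CRC / FCS.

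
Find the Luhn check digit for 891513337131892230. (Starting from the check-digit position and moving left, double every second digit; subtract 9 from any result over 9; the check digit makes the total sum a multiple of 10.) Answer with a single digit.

5

Partial digits right→left: 0 3 2 2 9 8 1 3 1 7 3 3 3 1 5 1 9 8
Double every second digit counting from the check-digit position (so the 1st, 3rd, 5th, ... of the partial from the right).
  doubled (with −9 where >9): 0 4 9 2 2 6 6 1 9 → sum 39
  kept as-is: 3 2 8 3 7 3 1 1 8 → sum 36
Total = 39 + 36 = 75.
Check digit = (10 − (75 mod 10)) mod 10 = 5.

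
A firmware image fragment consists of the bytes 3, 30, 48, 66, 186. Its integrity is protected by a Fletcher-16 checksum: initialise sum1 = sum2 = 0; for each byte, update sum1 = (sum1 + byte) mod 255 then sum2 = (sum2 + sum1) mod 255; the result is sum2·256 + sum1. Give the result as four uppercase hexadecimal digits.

Running sums (mod 255):
  after byte 0 (3): sum1=3, sum2=3
  after byte 1 (30): sum1=33, sum2=36
  after byte 2 (48): sum1=81, sum2=117
  after byte 3 (66): sum1=147, sum2=9
  after byte 4 (186): sum1=78, sum2=87
Checksum = sum2·256 + sum1 = 87·256 + 78 = 22350 = 0x574E.

574E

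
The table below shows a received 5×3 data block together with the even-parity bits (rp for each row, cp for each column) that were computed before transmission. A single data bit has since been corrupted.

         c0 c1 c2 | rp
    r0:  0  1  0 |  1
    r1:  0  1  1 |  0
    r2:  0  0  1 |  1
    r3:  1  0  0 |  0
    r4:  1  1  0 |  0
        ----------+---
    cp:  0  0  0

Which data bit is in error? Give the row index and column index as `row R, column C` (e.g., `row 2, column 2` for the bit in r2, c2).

row 3, column 1

Recompute each row's even parity and compare to rp:
  r0: data parity 1, sent rp 1 → ok
  r1: data parity 0, sent rp 0 → ok
  r2: data parity 1, sent rp 1 → ok
  r3: data parity 1, sent rp 0 → mismatch
  r4: data parity 0, sent rp 0 → ok
Recompute each column's even parity and compare to cp:
  c0: data parity 0, sent cp 0 → ok
  c1: data parity 1, sent cp 0 → mismatch
  c2: data parity 0, sent cp 0 → ok
Exactly one row (r3) and one column (c1) fail → the flipped bit is at their intersection.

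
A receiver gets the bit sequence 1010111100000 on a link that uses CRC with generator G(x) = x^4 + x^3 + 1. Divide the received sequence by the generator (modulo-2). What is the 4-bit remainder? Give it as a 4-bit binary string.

0100

Modulo-2 division of 1010111100000 by 11001:
  pos 0: 10101 XOR 11001 = 01100
  pos 1: 11001 XOR 11001 = 00000
  pos 6: 11000 XOR 11001 = 00001
Remainder = 0100 (nonzero — an error is detected).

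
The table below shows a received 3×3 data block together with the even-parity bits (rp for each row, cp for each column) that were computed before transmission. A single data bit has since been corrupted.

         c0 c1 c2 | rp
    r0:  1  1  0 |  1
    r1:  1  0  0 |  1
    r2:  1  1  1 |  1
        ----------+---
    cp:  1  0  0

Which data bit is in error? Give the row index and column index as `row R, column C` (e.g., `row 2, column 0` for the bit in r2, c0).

Recompute each row's even parity and compare to rp:
  r0: data parity 0, sent rp 1 → mismatch
  r1: data parity 1, sent rp 1 → ok
  r2: data parity 1, sent rp 1 → ok
Recompute each column's even parity and compare to cp:
  c0: data parity 1, sent cp 1 → ok
  c1: data parity 0, sent cp 0 → ok
  c2: data parity 1, sent cp 0 → mismatch
Exactly one row (r0) and one column (c2) fail → the flipped bit is at their intersection.

row 0, column 2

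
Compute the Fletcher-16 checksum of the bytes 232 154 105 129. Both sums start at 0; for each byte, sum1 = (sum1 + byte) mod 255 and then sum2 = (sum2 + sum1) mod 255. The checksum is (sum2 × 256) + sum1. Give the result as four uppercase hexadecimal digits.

Running sums (mod 255):
  after byte 0 (232): sum1=232, sum2=232
  after byte 1 (154): sum1=131, sum2=108
  after byte 2 (105): sum1=236, sum2=89
  after byte 3 (129): sum1=110, sum2=199
Checksum = sum2·256 + sum1 = 199·256 + 110 = 51054 = 0xC76E.

C76E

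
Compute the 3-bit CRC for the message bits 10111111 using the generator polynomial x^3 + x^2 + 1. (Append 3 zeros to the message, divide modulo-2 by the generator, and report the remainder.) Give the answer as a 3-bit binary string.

001

Append 3 zeros: 10111111000. Divide by 1101 (XOR where the leading bit is 1):
  pos 0: 1011 XOR 1101 = 0110
  pos 1: 1101 XOR 1101 = 0000
  pos 5: 1110 XOR 1101 = 0011
  pos 7: 1100 XOR 1101 = 0001
Remainder (last 3 bits) = 001. This is the CRC / FCS.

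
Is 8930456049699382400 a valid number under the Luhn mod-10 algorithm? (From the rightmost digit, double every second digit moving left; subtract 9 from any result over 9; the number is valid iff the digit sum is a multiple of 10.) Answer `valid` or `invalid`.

From the right, keep odd positions and double even positions (subtract 9 from any doubled value over 9):
  doubled (positions 2,4,...): 0 4 6 9 9 0 1 0 9 → sum 38
  kept (positions 1,3,...): 0 4 8 9 6 4 6 4 3 8 → sum 52
Total = 90.
90 mod 10 = 0, so the number is valid.

valid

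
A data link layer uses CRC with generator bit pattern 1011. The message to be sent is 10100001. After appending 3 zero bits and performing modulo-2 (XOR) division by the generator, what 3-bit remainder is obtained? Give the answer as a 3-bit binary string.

010

Append 3 zeros: 10100001000. Divide by 1011 (XOR where the leading bit is 1):
  pos 0: 1010 XOR 1011 = 0001
  pos 3: 1000 XOR 1011 = 0011
  pos 5: 1110 XOR 1011 = 0101
  pos 6: 1010 XOR 1011 = 0001
Remainder (last 3 bits) = 010. This is the CRC / FCS.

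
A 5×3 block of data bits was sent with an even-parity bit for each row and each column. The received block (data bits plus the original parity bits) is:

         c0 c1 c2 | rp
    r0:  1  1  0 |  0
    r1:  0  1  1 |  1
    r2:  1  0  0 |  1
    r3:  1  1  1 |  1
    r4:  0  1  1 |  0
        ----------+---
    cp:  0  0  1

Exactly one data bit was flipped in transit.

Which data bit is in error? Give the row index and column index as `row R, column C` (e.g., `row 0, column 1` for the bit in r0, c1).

Recompute each row's even parity and compare to rp:
  r0: data parity 0, sent rp 0 → ok
  r1: data parity 0, sent rp 1 → mismatch
  r2: data parity 1, sent rp 1 → ok
  r3: data parity 1, sent rp 1 → ok
  r4: data parity 0, sent rp 0 → ok
Recompute each column's even parity and compare to cp:
  c0: data parity 1, sent cp 0 → mismatch
  c1: data parity 0, sent cp 0 → ok
  c2: data parity 1, sent cp 1 → ok
Exactly one row (r1) and one column (c0) fail → the flipped bit is at their intersection.

row 1, column 0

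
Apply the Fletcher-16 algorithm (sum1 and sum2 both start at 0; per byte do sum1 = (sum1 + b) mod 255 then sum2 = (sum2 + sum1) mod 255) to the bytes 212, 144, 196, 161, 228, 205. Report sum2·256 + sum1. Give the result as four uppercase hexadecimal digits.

Running sums (mod 255):
  after byte 0 (212): sum1=212, sum2=212
  after byte 1 (144): sum1=101, sum2=58
  after byte 2 (196): sum1=42, sum2=100
  after byte 3 (161): sum1=203, sum2=48
  after byte 4 (228): sum1=176, sum2=224
  after byte 5 (205): sum1=126, sum2=95
Checksum = sum2·256 + sum1 = 95·256 + 126 = 24446 = 0x5F7E.

5F7E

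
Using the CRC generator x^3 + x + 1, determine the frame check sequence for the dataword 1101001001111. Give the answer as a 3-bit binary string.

111

Append 3 zeros: 1101001001111000. Divide by 1011 (XOR where the leading bit is 1):
  pos 0: 1101 XOR 1011 = 0110
  pos 1: 1100 XOR 1011 = 0111
  pos 2: 1110 XOR 1011 = 0101
  pos 3: 1011 XOR 1011 = 0000
  pos 9: 1111 XOR 1011 = 0100
  pos 10: 1000 XOR 1011 = 0011
  pos 12: 1100 XOR 1011 = 0111
Remainder (last 3 bits) = 111. This is the CRC / FCS.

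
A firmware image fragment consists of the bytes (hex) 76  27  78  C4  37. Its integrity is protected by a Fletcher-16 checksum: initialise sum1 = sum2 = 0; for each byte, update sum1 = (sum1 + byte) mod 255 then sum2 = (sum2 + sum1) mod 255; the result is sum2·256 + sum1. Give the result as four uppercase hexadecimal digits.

Running sums (mod 255):
  after byte 0 (76): sum1=118, sum2=118
  after byte 1 (27): sum1=157, sum2=20
  after byte 2 (78): sum1=22, sum2=42
  after byte 3 (C4): sum1=218, sum2=5
  after byte 4 (37): sum1=18, sum2=23
Checksum = sum2·256 + sum1 = 23·256 + 18 = 5906 = 0x1712.

1712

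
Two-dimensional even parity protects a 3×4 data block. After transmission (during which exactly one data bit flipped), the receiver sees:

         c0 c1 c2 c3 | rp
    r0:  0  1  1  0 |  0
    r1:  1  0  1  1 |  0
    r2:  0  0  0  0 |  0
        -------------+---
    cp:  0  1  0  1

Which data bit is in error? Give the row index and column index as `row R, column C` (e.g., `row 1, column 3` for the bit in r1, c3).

row 1, column 0

Recompute each row's even parity and compare to rp:
  r0: data parity 0, sent rp 0 → ok
  r1: data parity 1, sent rp 0 → mismatch
  r2: data parity 0, sent rp 0 → ok
Recompute each column's even parity and compare to cp:
  c0: data parity 1, sent cp 0 → mismatch
  c1: data parity 1, sent cp 1 → ok
  c2: data parity 0, sent cp 0 → ok
  c3: data parity 1, sent cp 1 → ok
Exactly one row (r1) and one column (c0) fail → the flipped bit is at their intersection.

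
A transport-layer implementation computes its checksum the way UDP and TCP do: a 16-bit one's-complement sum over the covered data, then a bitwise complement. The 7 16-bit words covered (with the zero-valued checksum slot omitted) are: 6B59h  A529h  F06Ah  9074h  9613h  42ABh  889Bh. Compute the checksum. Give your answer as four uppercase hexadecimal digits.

One's-complement addition (fold any carry out of bit 15 back into bit 0):
  0x6B59 + 0xA529 = 0x11082 → wrap carry → 0x1083
  0x1083 + 0xF06A = 0x100ED → wrap carry → 0x00EE
  0x00EE + 0x9074 = 0x09162
  0x9162 + 0x9613 = 0x12775 → wrap carry → 0x2776
  0x2776 + 0x42AB = 0x06A21
  0x6A21 + 0x889B = 0x0F2BC
One's-complement sum = 0xF2BC.
Checksum = ~0xF2BC & 0xFFFF = 0x0D43.

0D43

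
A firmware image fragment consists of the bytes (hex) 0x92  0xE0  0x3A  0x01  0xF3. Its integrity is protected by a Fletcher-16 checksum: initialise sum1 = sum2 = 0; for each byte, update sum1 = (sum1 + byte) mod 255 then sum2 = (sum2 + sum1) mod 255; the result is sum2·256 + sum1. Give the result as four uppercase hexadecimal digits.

05A2

Running sums (mod 255):
  after byte 0 (0x92): sum1=146, sum2=146
  after byte 1 (0xE0): sum1=115, sum2=6
  after byte 2 (0x3A): sum1=173, sum2=179
  after byte 3 (0x01): sum1=174, sum2=98
  after byte 4 (0xF3): sum1=162, sum2=5
Checksum = sum2·256 + sum1 = 5·256 + 162 = 1442 = 0x05A2.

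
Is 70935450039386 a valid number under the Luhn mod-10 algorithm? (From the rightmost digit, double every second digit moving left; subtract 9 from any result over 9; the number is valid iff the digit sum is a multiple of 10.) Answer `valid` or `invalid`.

invalid

From the right, keep odd positions and double even positions (subtract 9 from any doubled value over 9):
  doubled (positions 2,4,...): 7 9 0 1 1 9 5 → sum 32
  kept (positions 1,3,...): 6 3 3 0 4 3 0 → sum 19
Total = 51.
51 mod 10 = 1, so the number is invalid.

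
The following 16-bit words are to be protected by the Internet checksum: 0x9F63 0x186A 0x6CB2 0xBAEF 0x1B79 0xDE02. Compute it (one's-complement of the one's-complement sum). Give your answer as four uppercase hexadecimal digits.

2714

One's-complement addition (fold any carry out of bit 15 back into bit 0):
  0x9F63 + 0x186A = 0x0B7CD
  0xB7CD + 0x6CB2 = 0x1247F → wrap carry → 0x2480
  0x2480 + 0xBAEF = 0x0DF6F
  0xDF6F + 0x1B79 = 0x0FAE8
  0xFAE8 + 0xDE02 = 0x1D8EA → wrap carry → 0xD8EB
One's-complement sum = 0xD8EB.
Checksum = ~0xD8EB & 0xFFFF = 0x2714.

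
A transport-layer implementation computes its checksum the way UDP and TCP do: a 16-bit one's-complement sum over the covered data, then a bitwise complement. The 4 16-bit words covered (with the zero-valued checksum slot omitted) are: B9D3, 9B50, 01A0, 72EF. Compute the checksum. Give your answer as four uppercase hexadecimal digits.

364C

One's-complement addition (fold any carry out of bit 15 back into bit 0):
  0xB9D3 + 0x9B50 = 0x15523 → wrap carry → 0x5524
  0x5524 + 0x01A0 = 0x056C4
  0x56C4 + 0x72EF = 0x0C9B3
One's-complement sum = 0xC9B3.
Checksum = ~0xC9B3 & 0xFFFF = 0x364C.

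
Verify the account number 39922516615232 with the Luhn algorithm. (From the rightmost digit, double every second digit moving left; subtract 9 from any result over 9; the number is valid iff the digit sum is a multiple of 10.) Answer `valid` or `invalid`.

From the right, keep odd positions and double even positions (subtract 9 from any doubled value over 9):
  doubled (positions 2,4,...): 6 1 3 2 4 9 6 → sum 31
  kept (positions 1,3,...): 2 2 1 6 5 2 9 → sum 27
Total = 58.
58 mod 10 = 8, so the number is invalid.

invalid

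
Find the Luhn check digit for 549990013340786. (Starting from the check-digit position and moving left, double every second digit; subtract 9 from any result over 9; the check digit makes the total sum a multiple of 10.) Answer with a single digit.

Partial digits right→left: 6 8 7 0 4 3 3 1 0 0 9 9 9 4 5
Double every second digit counting from the check-digit position (so the 1st, 3rd, 5th, ... of the partial from the right).
  doubled (with −9 where >9): 3 5 8 6 0 9 9 1 → sum 41
  kept as-is: 8 0 3 1 0 9 4 → sum 25
Total = 41 + 25 = 66.
Check digit = (10 − (66 mod 10)) mod 10 = 4.

4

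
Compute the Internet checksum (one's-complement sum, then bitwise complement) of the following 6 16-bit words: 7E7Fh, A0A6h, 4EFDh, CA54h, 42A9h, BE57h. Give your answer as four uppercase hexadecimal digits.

C686

One's-complement addition (fold any carry out of bit 15 back into bit 0):
  0x7E7F + 0xA0A6 = 0x11F25 → wrap carry → 0x1F26
  0x1F26 + 0x4EFD = 0x06E23
  0x6E23 + 0xCA54 = 0x13877 → wrap carry → 0x3878
  0x3878 + 0x42A9 = 0x07B21
  0x7B21 + 0xBE57 = 0x13978 → wrap carry → 0x3979
One's-complement sum = 0x3979.
Checksum = ~0x3979 & 0xFFFF = 0xC686.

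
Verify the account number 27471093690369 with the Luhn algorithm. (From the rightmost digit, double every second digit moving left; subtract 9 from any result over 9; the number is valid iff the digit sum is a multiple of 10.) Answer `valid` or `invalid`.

invalid

From the right, keep odd positions and double even positions (subtract 9 from any doubled value over 9):
  doubled (positions 2,4,...): 3 0 3 9 2 8 4 → sum 29
  kept (positions 1,3,...): 9 3 9 3 0 7 7 → sum 38
Total = 67.
67 mod 10 = 7, so the number is invalid.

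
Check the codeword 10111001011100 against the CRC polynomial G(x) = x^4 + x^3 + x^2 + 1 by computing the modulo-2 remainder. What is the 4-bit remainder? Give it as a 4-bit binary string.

Modulo-2 division of 10111001011100 by 11101:
  pos 0: 10111 XOR 11101 = 01010
  pos 1: 10100 XOR 11101 = 01001
  pos 2: 10010 XOR 11101 = 01111
  pos 3: 11111 XOR 11101 = 00010
  pos 6: 10011 XOR 11101 = 01110
  pos 7: 11101 XOR 11101 = 00000
Remainder = 0000 (zero — the frame passes the CRC check).

0000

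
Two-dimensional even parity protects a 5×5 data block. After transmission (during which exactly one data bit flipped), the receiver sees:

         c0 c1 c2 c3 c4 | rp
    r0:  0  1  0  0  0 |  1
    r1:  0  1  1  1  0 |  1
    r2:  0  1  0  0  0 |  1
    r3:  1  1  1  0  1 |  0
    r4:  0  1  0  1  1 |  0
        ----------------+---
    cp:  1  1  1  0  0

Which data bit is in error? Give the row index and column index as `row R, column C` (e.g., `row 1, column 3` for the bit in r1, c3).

Recompute each row's even parity and compare to rp:
  r0: data parity 1, sent rp 1 → ok
  r1: data parity 1, sent rp 1 → ok
  r2: data parity 1, sent rp 1 → ok
  r3: data parity 0, sent rp 0 → ok
  r4: data parity 1, sent rp 0 → mismatch
Recompute each column's even parity and compare to cp:
  c0: data parity 1, sent cp 1 → ok
  c1: data parity 1, sent cp 1 → ok
  c2: data parity 0, sent cp 1 → mismatch
  c3: data parity 0, sent cp 0 → ok
  c4: data parity 0, sent cp 0 → ok
Exactly one row (r4) and one column (c2) fail → the flipped bit is at their intersection.

row 4, column 2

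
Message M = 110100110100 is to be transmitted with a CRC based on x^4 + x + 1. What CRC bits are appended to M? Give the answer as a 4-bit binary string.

Append 4 zeros: 1101001101000000. Divide by 10011 (XOR where the leading bit is 1):
  pos 0: 11010 XOR 10011 = 01001
  pos 1: 10010 XOR 10011 = 00001
  pos 5: 11101 XOR 10011 = 01110
  pos 6: 11100 XOR 10011 = 01111
  pos 7: 11110 XOR 10011 = 01101
  pos 8: 11010 XOR 10011 = 01001
  pos 9: 10010 XOR 10011 = 00001
Remainder (last 4 bits) = 0100. This is the CRC / FCS.

0100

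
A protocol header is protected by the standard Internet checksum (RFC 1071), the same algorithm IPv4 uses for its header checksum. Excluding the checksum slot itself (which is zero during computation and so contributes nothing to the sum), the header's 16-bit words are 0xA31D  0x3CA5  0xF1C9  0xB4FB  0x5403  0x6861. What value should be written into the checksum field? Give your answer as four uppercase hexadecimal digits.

BD12

One's-complement addition (fold any carry out of bit 15 back into bit 0):
  0xA31D + 0x3CA5 = 0x0DFC2
  0xDFC2 + 0xF1C9 = 0x1D18B → wrap carry → 0xD18C
  0xD18C + 0xB4FB = 0x18687 → wrap carry → 0x8688
  0x8688 + 0x5403 = 0x0DA8B
  0xDA8B + 0x6861 = 0x142EC → wrap carry → 0x42ED
One's-complement sum = 0x42ED.
Checksum = ~0x42ED & 0xFFFF = 0xBD12.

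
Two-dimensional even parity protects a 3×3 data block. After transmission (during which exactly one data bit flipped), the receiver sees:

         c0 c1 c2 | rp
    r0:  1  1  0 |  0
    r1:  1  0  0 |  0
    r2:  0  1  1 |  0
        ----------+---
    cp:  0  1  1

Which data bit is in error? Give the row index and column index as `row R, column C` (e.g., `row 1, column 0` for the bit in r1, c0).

row 1, column 1

Recompute each row's even parity and compare to rp:
  r0: data parity 0, sent rp 0 → ok
  r1: data parity 1, sent rp 0 → mismatch
  r2: data parity 0, sent rp 0 → ok
Recompute each column's even parity and compare to cp:
  c0: data parity 0, sent cp 0 → ok
  c1: data parity 0, sent cp 1 → mismatch
  c2: data parity 1, sent cp 1 → ok
Exactly one row (r1) and one column (c1) fail → the flipped bit is at their intersection.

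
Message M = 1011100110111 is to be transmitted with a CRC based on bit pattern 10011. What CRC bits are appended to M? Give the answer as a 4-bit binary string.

Append 4 zeros: 10111001101110000. Divide by 10011 (XOR where the leading bit is 1):
  pos 0: 10111 XOR 10011 = 00100
  pos 2: 10000 XOR 10011 = 00011
  pos 5: 11110 XOR 10011 = 01101
  pos 6: 11011 XOR 10011 = 01000
  pos 7: 10001 XOR 10011 = 00010
  pos 10: 10100 XOR 10011 = 00111
  pos 12: 11100 XOR 10011 = 01111
Remainder (last 4 bits) = 1111. This is the CRC / FCS.

1111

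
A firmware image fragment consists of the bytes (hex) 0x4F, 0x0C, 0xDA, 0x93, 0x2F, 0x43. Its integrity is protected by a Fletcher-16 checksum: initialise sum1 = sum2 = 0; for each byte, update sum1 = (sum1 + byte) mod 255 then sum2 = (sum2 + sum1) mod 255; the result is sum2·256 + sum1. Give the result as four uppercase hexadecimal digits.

Running sums (mod 255):
  after byte 0 (0x4F): sum1=79, sum2=79
  after byte 1 (0x0C): sum1=91, sum2=170
  after byte 2 (0xDA): sum1=54, sum2=224
  after byte 3 (0x93): sum1=201, sum2=170
  after byte 4 (0x2F): sum1=248, sum2=163
  after byte 5 (0x43): sum1=60, sum2=223
Checksum = sum2·256 + sum1 = 223·256 + 60 = 57148 = 0xDF3C.

DF3C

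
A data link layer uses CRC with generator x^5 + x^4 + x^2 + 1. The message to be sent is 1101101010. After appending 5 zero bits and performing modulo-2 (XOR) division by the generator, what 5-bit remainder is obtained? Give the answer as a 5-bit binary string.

Append 5 zeros: 110110101000000. Divide by 110101 (XOR where the leading bit is 1):
  pos 0: 110110 XOR 110101 = 000011
  pos 4: 111010 XOR 110101 = 001111
  pos 6: 111100 XOR 110101 = 001001
  pos 8: 100100 XOR 110101 = 010001
  pos 9: 100010 XOR 110101 = 010111
Remainder (last 5 bits) = 10111. This is the CRC / FCS.

10111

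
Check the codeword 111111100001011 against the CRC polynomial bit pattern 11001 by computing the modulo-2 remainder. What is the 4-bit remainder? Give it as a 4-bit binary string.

Modulo-2 division of 111111100001011 by 11001:
  pos 0: 11111 XOR 11001 = 00110
  pos 2: 11011 XOR 11001 = 00010
  pos 5: 10000 XOR 11001 = 01001
  pos 6: 10010 XOR 11001 = 01011
  pos 7: 10111 XOR 11001 = 01110
  pos 8: 11100 XOR 11001 = 00101
  pos 10: 10111 XOR 11001 = 01110
Remainder = 1110 (nonzero — an error is detected).

1110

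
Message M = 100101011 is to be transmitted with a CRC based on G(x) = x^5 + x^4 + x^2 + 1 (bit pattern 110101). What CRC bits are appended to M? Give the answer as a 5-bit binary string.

10110

Append 5 zeros: 10010101100000. Divide by 110101 (XOR where the leading bit is 1):
  pos 0: 100101 XOR 110101 = 010000
  pos 1: 100000 XOR 110101 = 010101
  pos 2: 101011 XOR 110101 = 011110
  pos 3: 111101 XOR 110101 = 001000
  pos 5: 100000 XOR 110101 = 010101
  pos 6: 101010 XOR 110101 = 011111
  pos 7: 111110 XOR 110101 = 001011
Remainder (last 5 bits) = 10110. This is the CRC / FCS.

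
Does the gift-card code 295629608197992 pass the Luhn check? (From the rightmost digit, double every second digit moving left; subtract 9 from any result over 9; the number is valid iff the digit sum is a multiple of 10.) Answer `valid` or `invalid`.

valid

From the right, keep odd positions and double even positions (subtract 9 from any doubled value over 9):
  doubled (positions 2,4,...): 9 5 2 0 9 3 9 → sum 37
  kept (positions 1,3,...): 2 9 9 8 6 2 5 2 → sum 43
Total = 80.
80 mod 10 = 0, so the number is valid.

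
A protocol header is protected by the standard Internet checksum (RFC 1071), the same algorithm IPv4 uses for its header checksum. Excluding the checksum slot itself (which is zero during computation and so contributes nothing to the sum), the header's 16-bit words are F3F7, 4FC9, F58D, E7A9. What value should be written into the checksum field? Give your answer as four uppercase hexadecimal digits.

One's-complement addition (fold any carry out of bit 15 back into bit 0):
  0xF3F7 + 0x4FC9 = 0x143C0 → wrap carry → 0x43C1
  0x43C1 + 0xF58D = 0x1394E → wrap carry → 0x394F
  0x394F + 0xE7A9 = 0x120F8 → wrap carry → 0x20F9
One's-complement sum = 0x20F9.
Checksum = ~0x20F9 & 0xFFFF = 0xDF06.

DF06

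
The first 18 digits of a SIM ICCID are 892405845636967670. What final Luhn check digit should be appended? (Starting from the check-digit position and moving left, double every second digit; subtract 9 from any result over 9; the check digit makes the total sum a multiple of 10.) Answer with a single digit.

3

Partial digits right→left: 0 7 6 7 6 9 6 3 6 5 4 8 5 0 4 2 9 8
Double every second digit counting from the check-digit position (so the 1st, 3rd, 5th, ... of the partial from the right).
  doubled (with −9 where >9): 0 3 3 3 3 8 1 8 9 → sum 38
  kept as-is: 7 7 9 3 5 8 0 2 8 → sum 49
Total = 38 + 49 = 87.
Check digit = (10 − (87 mod 10)) mod 10 = 3.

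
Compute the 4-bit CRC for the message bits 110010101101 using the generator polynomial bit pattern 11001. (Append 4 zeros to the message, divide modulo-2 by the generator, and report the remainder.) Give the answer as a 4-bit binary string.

0100

Append 4 zeros: 1100101011010000. Divide by 11001 (XOR where the leading bit is 1):
  pos 0: 11001 XOR 11001 = 00000
  pos 6: 10110 XOR 11001 = 01111
  pos 7: 11111 XOR 11001 = 00110
  pos 9: 11000 XOR 11001 = 00001
Remainder (last 4 bits) = 0100. This is the CRC / FCS.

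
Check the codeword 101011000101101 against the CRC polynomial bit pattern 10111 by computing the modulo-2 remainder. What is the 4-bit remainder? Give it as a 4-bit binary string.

0000

Modulo-2 division of 101011000101101 by 10111:
  pos 0: 10101 XOR 10111 = 00010
  pos 3: 10100 XOR 10111 = 00011
  pos 6: 11010 XOR 10111 = 01101
  pos 7: 11011 XOR 10111 = 01100
  pos 8: 11001 XOR 10111 = 01110
  pos 9: 11100 XOR 10111 = 01011
  pos 10: 10111 XOR 10111 = 00000
Remainder = 0000 (zero — the frame passes the CRC check).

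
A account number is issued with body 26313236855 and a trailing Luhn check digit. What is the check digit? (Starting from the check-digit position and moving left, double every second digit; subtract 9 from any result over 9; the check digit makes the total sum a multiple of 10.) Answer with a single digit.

0

Partial digits right→left: 5 5 8 6 3 2 3 1 3 6 2
Double every second digit counting from the check-digit position (so the 1st, 3rd, 5th, ... of the partial from the right).
  doubled (with −9 where >9): 1 7 6 6 6 4 → sum 30
  kept as-is: 5 6 2 1 6 → sum 20
Total = 30 + 20 = 50.
Check digit = (10 − (50 mod 10)) mod 10 = 0.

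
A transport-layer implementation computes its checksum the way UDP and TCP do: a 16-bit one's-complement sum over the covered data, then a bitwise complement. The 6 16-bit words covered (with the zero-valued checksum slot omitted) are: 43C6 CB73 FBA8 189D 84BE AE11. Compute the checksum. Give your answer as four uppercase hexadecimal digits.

One's-complement addition (fold any carry out of bit 15 back into bit 0):
  0x43C6 + 0xCB73 = 0x10F39 → wrap carry → 0x0F3A
  0x0F3A + 0xFBA8 = 0x10AE2 → wrap carry → 0x0AE3
  0x0AE3 + 0x189D = 0x02380
  0x2380 + 0x84BE = 0x0A83E
  0xA83E + 0xAE11 = 0x1564F → wrap carry → 0x5650
One's-complement sum = 0x5650.
Checksum = ~0x5650 & 0xFFFF = 0xA9AF.

A9AF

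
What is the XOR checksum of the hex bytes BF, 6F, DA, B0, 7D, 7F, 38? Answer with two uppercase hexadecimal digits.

80

XOR the bytes together:
  start with 0xBF
  0xBF ⊕ 0x6F = 0xD0
  0xD0 ⊕ 0xDA = 0x0A
  0x0A ⊕ 0xB0 = 0xBA
  0xBA ⊕ 0x7D = 0xC7
  0xC7 ⊕ 0x7F = 0xB8
  0xB8 ⊕ 0x38 = 0x80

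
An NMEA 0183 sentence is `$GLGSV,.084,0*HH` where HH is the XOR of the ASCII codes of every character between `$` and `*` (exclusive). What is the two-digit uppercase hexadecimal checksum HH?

XOR the ASCII codes of the payload characters:
  'G' = 0x47 → acc = 0x47
  'L' = 0x4C → acc = 0x0B
  'G' = 0x47 → acc = 0x4C
  'S' = 0x53 → acc = 0x1F
  'V' = 0x56 → acc = 0x49
  ',' = 0x2C → acc = 0x65
  '.' = 0x2E → acc = 0x4B
  '0' = 0x30 → acc = 0x7B
  '8' = 0x38 → acc = 0x43
  '4' = 0x34 → acc = 0x77
  ',' = 0x2C → acc = 0x5B
  '0' = 0x30 → acc = 0x6B
Checksum = 0x6B.

6B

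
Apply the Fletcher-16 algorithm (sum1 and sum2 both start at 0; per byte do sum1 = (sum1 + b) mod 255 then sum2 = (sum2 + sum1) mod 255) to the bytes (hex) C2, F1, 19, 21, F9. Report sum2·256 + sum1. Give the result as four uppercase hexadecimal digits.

1DE8

Running sums (mod 255):
  after byte 0 (C2): sum1=194, sum2=194
  after byte 1 (F1): sum1=180, sum2=119
  after byte 2 (19): sum1=205, sum2=69
  after byte 3 (21): sum1=238, sum2=52
  after byte 4 (F9): sum1=232, sum2=29
Checksum = sum2·256 + sum1 = 29·256 + 232 = 7656 = 0x1DE8.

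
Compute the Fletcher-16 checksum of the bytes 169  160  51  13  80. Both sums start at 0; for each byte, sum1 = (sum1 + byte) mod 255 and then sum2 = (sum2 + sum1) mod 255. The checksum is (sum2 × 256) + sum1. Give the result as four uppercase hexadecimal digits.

D6DA

Running sums (mod 255):
  after byte 0 (169): sum1=169, sum2=169
  after byte 1 (160): sum1=74, sum2=243
  after byte 2 (51): sum1=125, sum2=113
  after byte 3 (13): sum1=138, sum2=251
  after byte 4 (80): sum1=218, sum2=214
Checksum = sum2·256 + sum1 = 214·256 + 218 = 55002 = 0xD6DA.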